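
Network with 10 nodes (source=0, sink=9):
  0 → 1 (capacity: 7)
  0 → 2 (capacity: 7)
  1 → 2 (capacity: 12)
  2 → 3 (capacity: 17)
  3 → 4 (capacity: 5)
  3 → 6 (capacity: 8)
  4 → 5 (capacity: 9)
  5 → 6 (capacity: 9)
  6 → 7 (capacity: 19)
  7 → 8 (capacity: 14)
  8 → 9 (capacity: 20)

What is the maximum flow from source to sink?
Maximum flow = 13

Max flow: 13

Flow assignment:
  0 → 1: 7/7
  0 → 2: 6/7
  1 → 2: 7/12
  2 → 3: 13/17
  3 → 4: 5/5
  3 → 6: 8/8
  4 → 5: 5/9
  5 → 6: 5/9
  6 → 7: 13/19
  7 → 8: 13/14
  8 → 9: 13/20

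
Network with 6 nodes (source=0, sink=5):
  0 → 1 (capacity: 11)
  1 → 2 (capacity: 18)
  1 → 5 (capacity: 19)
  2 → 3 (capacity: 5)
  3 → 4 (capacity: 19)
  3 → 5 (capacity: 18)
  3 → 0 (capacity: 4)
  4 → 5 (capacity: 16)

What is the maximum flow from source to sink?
Maximum flow = 11

Max flow: 11

Flow assignment:
  0 → 1: 11/11
  1 → 5: 11/19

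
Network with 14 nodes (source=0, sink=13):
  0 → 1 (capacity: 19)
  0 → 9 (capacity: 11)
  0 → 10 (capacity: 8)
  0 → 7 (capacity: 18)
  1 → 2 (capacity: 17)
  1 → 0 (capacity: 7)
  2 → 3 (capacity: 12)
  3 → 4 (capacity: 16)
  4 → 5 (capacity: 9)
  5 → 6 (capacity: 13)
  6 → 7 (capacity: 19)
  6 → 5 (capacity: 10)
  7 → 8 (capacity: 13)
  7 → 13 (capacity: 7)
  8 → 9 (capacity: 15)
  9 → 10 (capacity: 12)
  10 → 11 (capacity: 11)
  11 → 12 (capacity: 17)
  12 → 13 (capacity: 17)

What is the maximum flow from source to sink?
Maximum flow = 18

Max flow: 18

Flow assignment:
  0 → 1: 7/19
  0 → 9: 11/11
  1 → 2: 7/17
  2 → 3: 7/12
  3 → 4: 7/16
  4 → 5: 7/9
  5 → 6: 7/13
  6 → 7: 7/19
  7 → 13: 7/7
  9 → 10: 11/12
  10 → 11: 11/11
  11 → 12: 11/17
  12 → 13: 11/17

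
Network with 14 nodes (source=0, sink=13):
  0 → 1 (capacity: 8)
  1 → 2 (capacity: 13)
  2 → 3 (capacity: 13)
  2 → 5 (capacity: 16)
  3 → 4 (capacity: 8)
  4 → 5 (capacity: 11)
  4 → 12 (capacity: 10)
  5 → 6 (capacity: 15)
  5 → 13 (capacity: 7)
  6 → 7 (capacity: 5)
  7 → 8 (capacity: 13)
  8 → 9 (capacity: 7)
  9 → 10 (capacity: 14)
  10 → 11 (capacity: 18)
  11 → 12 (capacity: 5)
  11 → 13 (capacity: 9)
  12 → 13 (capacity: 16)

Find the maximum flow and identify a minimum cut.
Max flow = 8, Min cut edges: (0,1)

Maximum flow: 8
Minimum cut: (0,1)
Partition: S = [0], T = [1, 2, 3, 4, 5, 6, 7, 8, 9, 10, 11, 12, 13]

Max-flow min-cut theorem verified: both equal 8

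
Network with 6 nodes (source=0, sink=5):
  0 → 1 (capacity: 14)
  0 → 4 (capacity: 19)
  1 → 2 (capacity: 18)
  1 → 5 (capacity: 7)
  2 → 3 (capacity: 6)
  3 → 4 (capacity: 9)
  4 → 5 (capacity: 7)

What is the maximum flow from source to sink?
Maximum flow = 14

Max flow: 14

Flow assignment:
  0 → 1: 13/14
  0 → 4: 1/19
  1 → 2: 6/18
  1 → 5: 7/7
  2 → 3: 6/6
  3 → 4: 6/9
  4 → 5: 7/7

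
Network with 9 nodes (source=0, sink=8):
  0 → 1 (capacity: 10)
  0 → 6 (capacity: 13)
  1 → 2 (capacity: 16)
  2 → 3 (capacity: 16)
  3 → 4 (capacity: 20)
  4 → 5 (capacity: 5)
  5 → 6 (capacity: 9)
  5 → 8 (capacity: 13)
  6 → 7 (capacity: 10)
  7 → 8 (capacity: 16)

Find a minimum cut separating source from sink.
Min cut value = 15, edges: (4,5), (6,7)

Min cut value: 15
Partition: S = [0, 1, 2, 3, 4, 6], T = [5, 7, 8]
Cut edges: (4,5), (6,7)

By max-flow min-cut theorem, max flow = min cut = 15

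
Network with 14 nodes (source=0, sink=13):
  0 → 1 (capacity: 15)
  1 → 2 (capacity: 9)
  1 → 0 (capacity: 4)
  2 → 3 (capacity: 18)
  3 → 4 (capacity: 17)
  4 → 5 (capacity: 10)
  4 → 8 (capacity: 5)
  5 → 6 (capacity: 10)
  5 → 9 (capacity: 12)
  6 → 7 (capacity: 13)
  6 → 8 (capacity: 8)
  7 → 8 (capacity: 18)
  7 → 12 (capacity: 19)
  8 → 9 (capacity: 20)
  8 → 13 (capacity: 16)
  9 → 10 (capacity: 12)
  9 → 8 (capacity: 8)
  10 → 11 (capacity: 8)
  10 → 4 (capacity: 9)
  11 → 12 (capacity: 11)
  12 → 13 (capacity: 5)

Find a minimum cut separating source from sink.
Min cut value = 9, edges: (1,2)

Min cut value: 9
Partition: S = [0, 1], T = [2, 3, 4, 5, 6, 7, 8, 9, 10, 11, 12, 13]
Cut edges: (1,2)

By max-flow min-cut theorem, max flow = min cut = 9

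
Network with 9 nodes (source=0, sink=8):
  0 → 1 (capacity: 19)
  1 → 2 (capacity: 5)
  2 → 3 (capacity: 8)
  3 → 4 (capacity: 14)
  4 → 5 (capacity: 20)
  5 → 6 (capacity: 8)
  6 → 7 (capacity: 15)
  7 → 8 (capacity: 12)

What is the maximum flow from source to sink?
Maximum flow = 5

Max flow: 5

Flow assignment:
  0 → 1: 5/19
  1 → 2: 5/5
  2 → 3: 5/8
  3 → 4: 5/14
  4 → 5: 5/20
  5 → 6: 5/8
  6 → 7: 5/15
  7 → 8: 5/12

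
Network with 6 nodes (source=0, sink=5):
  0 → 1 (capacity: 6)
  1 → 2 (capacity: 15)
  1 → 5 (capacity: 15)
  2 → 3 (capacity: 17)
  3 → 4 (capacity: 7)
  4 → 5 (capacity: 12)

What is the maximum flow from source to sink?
Maximum flow = 6

Max flow: 6

Flow assignment:
  0 → 1: 6/6
  1 → 5: 6/15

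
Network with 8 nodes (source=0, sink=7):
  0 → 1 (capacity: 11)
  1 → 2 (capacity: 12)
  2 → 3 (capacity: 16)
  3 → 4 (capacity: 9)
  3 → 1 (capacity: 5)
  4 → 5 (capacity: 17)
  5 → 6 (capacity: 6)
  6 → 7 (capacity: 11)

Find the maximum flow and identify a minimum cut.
Max flow = 6, Min cut edges: (5,6)

Maximum flow: 6
Minimum cut: (5,6)
Partition: S = [0, 1, 2, 3, 4, 5], T = [6, 7]

Max-flow min-cut theorem verified: both equal 6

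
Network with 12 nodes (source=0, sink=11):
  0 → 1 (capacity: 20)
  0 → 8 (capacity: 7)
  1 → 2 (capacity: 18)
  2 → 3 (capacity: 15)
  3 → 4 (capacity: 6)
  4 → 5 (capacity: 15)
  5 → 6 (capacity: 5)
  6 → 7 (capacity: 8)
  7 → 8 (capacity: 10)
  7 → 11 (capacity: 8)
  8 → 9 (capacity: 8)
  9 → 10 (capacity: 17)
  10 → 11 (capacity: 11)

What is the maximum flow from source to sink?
Maximum flow = 12

Max flow: 12

Flow assignment:
  0 → 1: 5/20
  0 → 8: 7/7
  1 → 2: 5/18
  2 → 3: 5/15
  3 → 4: 5/6
  4 → 5: 5/15
  5 → 6: 5/5
  6 → 7: 5/8
  7 → 11: 5/8
  8 → 9: 7/8
  9 → 10: 7/17
  10 → 11: 7/11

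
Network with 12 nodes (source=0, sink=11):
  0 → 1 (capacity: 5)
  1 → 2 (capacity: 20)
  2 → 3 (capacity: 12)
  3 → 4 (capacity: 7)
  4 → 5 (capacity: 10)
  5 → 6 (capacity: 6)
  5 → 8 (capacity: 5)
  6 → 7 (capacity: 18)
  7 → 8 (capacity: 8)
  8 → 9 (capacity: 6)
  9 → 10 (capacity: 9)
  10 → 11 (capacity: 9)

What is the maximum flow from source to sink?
Maximum flow = 5

Max flow: 5

Flow assignment:
  0 → 1: 5/5
  1 → 2: 5/20
  2 → 3: 5/12
  3 → 4: 5/7
  4 → 5: 5/10
  5 → 8: 5/5
  8 → 9: 5/6
  9 → 10: 5/9
  10 → 11: 5/9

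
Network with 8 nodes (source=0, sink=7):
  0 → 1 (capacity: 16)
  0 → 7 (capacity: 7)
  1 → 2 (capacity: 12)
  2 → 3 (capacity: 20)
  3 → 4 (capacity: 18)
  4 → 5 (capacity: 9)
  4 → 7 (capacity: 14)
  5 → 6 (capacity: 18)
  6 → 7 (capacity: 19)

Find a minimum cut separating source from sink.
Min cut value = 19, edges: (0,7), (1,2)

Min cut value: 19
Partition: S = [0, 1], T = [2, 3, 4, 5, 6, 7]
Cut edges: (0,7), (1,2)

By max-flow min-cut theorem, max flow = min cut = 19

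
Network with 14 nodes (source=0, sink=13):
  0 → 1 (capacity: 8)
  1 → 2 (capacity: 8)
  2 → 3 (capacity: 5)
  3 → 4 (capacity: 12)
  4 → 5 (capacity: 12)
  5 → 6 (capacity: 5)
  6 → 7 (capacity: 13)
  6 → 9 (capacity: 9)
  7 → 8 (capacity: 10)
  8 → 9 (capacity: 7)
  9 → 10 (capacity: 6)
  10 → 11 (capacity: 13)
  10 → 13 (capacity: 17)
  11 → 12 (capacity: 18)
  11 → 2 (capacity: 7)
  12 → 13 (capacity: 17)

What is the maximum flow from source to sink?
Maximum flow = 5

Max flow: 5

Flow assignment:
  0 → 1: 5/8
  1 → 2: 5/8
  2 → 3: 5/5
  3 → 4: 5/12
  4 → 5: 5/12
  5 → 6: 5/5
  6 → 9: 5/9
  9 → 10: 5/6
  10 → 13: 5/17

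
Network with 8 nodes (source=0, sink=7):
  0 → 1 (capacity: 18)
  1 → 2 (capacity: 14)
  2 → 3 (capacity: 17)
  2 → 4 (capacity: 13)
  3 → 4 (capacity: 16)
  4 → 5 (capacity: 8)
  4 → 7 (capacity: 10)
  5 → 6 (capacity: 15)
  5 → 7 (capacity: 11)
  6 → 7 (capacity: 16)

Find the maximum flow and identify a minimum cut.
Max flow = 14, Min cut edges: (1,2)

Maximum flow: 14
Minimum cut: (1,2)
Partition: S = [0, 1], T = [2, 3, 4, 5, 6, 7]

Max-flow min-cut theorem verified: both equal 14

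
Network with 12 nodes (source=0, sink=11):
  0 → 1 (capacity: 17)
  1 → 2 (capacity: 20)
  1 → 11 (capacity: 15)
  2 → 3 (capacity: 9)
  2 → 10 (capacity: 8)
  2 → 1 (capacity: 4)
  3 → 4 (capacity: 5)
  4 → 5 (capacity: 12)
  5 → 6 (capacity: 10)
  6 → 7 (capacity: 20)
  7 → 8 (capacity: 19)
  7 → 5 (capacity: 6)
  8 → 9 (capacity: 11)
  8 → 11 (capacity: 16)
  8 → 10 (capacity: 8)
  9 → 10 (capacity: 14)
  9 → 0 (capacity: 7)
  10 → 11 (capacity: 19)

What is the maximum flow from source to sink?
Maximum flow = 17

Max flow: 17

Flow assignment:
  0 → 1: 17/17
  1 → 2: 2/20
  1 → 11: 15/15
  2 → 10: 2/8
  10 → 11: 2/19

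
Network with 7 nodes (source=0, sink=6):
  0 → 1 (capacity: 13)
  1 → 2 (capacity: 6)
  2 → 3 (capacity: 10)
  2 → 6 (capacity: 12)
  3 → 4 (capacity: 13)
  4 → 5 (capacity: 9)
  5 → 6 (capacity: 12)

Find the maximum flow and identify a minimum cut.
Max flow = 6, Min cut edges: (1,2)

Maximum flow: 6
Minimum cut: (1,2)
Partition: S = [0, 1], T = [2, 3, 4, 5, 6]

Max-flow min-cut theorem verified: both equal 6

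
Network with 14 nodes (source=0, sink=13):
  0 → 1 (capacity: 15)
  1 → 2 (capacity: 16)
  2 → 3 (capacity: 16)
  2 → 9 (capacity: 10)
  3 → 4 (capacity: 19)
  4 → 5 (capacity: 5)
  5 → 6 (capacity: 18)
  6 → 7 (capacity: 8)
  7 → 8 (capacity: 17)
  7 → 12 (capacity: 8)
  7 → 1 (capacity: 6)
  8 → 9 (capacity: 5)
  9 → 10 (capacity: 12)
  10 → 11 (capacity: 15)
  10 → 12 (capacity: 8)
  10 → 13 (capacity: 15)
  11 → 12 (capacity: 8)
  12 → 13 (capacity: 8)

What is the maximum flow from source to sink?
Maximum flow = 15

Max flow: 15

Flow assignment:
  0 → 1: 15/15
  1 → 2: 15/16
  2 → 3: 5/16
  2 → 9: 10/10
  3 → 4: 5/19
  4 → 5: 5/5
  5 → 6: 5/18
  6 → 7: 5/8
  7 → 12: 5/8
  9 → 10: 10/12
  10 → 13: 10/15
  12 → 13: 5/8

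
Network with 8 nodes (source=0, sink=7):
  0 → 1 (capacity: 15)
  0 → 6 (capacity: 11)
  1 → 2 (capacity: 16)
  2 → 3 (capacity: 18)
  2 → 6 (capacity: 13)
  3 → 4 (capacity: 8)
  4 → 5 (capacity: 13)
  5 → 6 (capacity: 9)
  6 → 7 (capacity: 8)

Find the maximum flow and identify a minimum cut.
Max flow = 8, Min cut edges: (6,7)

Maximum flow: 8
Minimum cut: (6,7)
Partition: S = [0, 1, 2, 3, 4, 5, 6], T = [7]

Max-flow min-cut theorem verified: both equal 8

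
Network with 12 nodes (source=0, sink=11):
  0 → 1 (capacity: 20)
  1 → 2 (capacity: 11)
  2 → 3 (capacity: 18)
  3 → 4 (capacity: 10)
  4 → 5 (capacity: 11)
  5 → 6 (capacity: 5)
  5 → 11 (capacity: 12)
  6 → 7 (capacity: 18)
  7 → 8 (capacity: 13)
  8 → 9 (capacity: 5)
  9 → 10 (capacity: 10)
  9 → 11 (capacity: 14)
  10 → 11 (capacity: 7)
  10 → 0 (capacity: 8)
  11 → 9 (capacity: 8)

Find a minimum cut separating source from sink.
Min cut value = 10, edges: (3,4)

Min cut value: 10
Partition: S = [0, 1, 2, 3], T = [4, 5, 6, 7, 8, 9, 10, 11]
Cut edges: (3,4)

By max-flow min-cut theorem, max flow = min cut = 10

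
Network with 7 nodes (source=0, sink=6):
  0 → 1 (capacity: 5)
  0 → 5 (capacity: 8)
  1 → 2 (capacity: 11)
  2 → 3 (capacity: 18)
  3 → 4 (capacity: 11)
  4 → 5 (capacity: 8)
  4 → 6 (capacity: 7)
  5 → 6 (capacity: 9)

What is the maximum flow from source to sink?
Maximum flow = 13

Max flow: 13

Flow assignment:
  0 → 1: 5/5
  0 → 5: 8/8
  1 → 2: 5/11
  2 → 3: 5/18
  3 → 4: 5/11
  4 → 6: 5/7
  5 → 6: 8/9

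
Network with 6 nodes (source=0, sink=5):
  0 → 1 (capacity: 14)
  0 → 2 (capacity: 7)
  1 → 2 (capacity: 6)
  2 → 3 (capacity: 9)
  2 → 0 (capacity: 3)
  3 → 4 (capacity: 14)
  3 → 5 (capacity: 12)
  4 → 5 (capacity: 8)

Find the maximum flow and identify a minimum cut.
Max flow = 9, Min cut edges: (2,3)

Maximum flow: 9
Minimum cut: (2,3)
Partition: S = [0, 1, 2], T = [3, 4, 5]

Max-flow min-cut theorem verified: both equal 9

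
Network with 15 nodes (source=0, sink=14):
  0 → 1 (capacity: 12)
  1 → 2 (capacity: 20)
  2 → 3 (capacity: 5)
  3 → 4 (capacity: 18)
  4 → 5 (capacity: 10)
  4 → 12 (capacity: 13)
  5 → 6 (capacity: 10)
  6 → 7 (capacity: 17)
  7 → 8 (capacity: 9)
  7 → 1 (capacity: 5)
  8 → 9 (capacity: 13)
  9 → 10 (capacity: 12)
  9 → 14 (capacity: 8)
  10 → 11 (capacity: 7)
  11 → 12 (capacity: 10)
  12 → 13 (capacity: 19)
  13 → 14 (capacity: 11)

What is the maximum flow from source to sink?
Maximum flow = 5

Max flow: 5

Flow assignment:
  0 → 1: 5/12
  1 → 2: 5/20
  2 → 3: 5/5
  3 → 4: 5/18
  4 → 12: 5/13
  12 → 13: 5/19
  13 → 14: 5/11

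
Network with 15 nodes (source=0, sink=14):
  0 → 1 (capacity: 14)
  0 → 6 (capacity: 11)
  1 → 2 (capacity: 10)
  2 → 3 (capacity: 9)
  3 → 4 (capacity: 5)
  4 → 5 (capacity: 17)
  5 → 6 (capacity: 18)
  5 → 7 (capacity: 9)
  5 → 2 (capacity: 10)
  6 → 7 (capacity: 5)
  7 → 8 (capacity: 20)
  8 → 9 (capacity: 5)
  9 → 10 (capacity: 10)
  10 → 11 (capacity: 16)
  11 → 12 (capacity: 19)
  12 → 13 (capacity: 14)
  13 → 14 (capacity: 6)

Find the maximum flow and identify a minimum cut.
Max flow = 5, Min cut edges: (8,9)

Maximum flow: 5
Minimum cut: (8,9)
Partition: S = [0, 1, 2, 3, 4, 5, 6, 7, 8], T = [9, 10, 11, 12, 13, 14]

Max-flow min-cut theorem verified: both equal 5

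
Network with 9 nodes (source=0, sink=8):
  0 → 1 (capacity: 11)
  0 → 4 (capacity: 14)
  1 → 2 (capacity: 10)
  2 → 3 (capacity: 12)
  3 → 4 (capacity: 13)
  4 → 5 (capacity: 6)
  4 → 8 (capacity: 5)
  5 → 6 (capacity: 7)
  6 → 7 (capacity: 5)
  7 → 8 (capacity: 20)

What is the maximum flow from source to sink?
Maximum flow = 10

Max flow: 10

Flow assignment:
  0 → 4: 10/14
  4 → 5: 5/6
  4 → 8: 5/5
  5 → 6: 5/7
  6 → 7: 5/5
  7 → 8: 5/20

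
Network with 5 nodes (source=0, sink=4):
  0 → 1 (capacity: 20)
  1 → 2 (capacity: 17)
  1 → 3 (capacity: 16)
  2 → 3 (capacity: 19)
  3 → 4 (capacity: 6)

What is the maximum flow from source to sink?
Maximum flow = 6

Max flow: 6

Flow assignment:
  0 → 1: 6/20
  1 → 3: 6/16
  3 → 4: 6/6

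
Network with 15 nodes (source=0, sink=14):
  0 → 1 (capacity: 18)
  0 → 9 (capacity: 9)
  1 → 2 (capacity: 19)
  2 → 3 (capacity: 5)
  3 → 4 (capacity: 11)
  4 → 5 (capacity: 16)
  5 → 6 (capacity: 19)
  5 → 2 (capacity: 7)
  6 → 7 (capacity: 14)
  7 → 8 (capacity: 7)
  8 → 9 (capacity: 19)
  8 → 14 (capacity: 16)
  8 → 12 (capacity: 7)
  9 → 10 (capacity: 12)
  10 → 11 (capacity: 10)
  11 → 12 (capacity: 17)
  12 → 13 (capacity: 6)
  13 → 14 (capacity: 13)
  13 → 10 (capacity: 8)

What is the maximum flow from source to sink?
Maximum flow = 11

Max flow: 11

Flow assignment:
  0 → 1: 5/18
  0 → 9: 6/9
  1 → 2: 5/19
  2 → 3: 5/5
  3 → 4: 5/11
  4 → 5: 5/16
  5 → 6: 5/19
  6 → 7: 5/14
  7 → 8: 5/7
  8 → 14: 5/16
  9 → 10: 6/12
  10 → 11: 6/10
  11 → 12: 6/17
  12 → 13: 6/6
  13 → 14: 6/13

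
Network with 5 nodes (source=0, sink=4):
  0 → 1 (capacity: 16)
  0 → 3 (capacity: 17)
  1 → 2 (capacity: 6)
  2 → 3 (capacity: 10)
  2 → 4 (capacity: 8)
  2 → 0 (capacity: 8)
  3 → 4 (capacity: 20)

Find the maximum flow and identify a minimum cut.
Max flow = 23, Min cut edges: (0,3), (1,2)

Maximum flow: 23
Minimum cut: (0,3), (1,2)
Partition: S = [0, 1], T = [2, 3, 4]

Max-flow min-cut theorem verified: both equal 23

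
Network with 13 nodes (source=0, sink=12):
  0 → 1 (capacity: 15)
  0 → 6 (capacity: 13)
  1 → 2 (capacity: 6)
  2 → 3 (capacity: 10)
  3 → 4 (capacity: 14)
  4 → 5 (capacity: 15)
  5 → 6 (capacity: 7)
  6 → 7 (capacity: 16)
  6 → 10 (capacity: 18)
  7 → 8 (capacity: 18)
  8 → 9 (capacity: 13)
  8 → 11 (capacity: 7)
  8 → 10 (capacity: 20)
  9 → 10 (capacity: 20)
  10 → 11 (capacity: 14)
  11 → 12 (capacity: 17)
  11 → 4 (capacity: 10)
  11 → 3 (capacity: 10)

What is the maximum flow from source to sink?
Maximum flow = 17

Max flow: 17

Flow assignment:
  0 → 1: 6/15
  0 → 6: 11/13
  1 → 2: 6/6
  2 → 3: 6/10
  3 → 4: 6/14
  4 → 5: 6/15
  5 → 6: 6/7
  6 → 7: 5/16
  6 → 10: 12/18
  7 → 8: 5/18
  8 → 11: 3/7
  8 → 10: 2/20
  10 → 11: 14/14
  11 → 12: 17/17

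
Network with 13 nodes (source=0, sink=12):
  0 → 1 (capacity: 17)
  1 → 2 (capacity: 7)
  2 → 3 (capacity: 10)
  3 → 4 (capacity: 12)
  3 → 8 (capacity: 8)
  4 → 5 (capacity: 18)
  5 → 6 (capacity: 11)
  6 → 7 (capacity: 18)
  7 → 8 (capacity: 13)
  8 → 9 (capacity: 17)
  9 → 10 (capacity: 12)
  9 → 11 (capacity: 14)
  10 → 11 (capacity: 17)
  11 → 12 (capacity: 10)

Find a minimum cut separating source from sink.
Min cut value = 7, edges: (1,2)

Min cut value: 7
Partition: S = [0, 1], T = [2, 3, 4, 5, 6, 7, 8, 9, 10, 11, 12]
Cut edges: (1,2)

By max-flow min-cut theorem, max flow = min cut = 7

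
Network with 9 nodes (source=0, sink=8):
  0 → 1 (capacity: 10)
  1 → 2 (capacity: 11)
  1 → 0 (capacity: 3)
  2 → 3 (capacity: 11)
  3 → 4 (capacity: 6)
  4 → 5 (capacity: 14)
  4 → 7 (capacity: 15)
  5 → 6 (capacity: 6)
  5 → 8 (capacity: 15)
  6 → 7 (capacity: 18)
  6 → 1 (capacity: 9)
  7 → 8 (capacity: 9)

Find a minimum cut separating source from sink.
Min cut value = 6, edges: (3,4)

Min cut value: 6
Partition: S = [0, 1, 2, 3], T = [4, 5, 6, 7, 8]
Cut edges: (3,4)

By max-flow min-cut theorem, max flow = min cut = 6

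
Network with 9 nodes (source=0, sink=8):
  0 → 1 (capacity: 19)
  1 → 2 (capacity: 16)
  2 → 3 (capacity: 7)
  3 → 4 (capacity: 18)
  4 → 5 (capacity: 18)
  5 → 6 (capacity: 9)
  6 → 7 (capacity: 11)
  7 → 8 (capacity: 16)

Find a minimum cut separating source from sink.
Min cut value = 7, edges: (2,3)

Min cut value: 7
Partition: S = [0, 1, 2], T = [3, 4, 5, 6, 7, 8]
Cut edges: (2,3)

By max-flow min-cut theorem, max flow = min cut = 7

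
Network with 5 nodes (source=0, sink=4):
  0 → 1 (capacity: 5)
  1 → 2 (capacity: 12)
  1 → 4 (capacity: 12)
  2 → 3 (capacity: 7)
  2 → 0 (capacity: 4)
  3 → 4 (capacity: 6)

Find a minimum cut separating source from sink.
Min cut value = 5, edges: (0,1)

Min cut value: 5
Partition: S = [0], T = [1, 2, 3, 4]
Cut edges: (0,1)

By max-flow min-cut theorem, max flow = min cut = 5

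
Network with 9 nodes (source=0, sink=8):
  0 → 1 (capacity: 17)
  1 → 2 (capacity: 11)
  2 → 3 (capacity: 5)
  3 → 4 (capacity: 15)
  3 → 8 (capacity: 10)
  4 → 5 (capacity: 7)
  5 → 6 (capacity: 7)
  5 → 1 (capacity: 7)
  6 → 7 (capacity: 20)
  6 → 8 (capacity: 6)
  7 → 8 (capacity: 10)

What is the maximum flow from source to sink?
Maximum flow = 5

Max flow: 5

Flow assignment:
  0 → 1: 5/17
  1 → 2: 5/11
  2 → 3: 5/5
  3 → 8: 5/10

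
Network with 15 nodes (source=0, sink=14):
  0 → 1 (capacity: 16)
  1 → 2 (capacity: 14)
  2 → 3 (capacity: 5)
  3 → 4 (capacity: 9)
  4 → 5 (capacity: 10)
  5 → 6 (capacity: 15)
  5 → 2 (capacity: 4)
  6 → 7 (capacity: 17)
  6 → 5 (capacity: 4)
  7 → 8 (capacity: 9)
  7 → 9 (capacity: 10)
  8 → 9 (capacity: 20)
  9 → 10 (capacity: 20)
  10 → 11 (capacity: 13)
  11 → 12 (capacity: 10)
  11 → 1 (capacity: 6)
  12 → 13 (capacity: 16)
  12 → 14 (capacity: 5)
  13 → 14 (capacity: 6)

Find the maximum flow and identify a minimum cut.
Max flow = 5, Min cut edges: (2,3)

Maximum flow: 5
Minimum cut: (2,3)
Partition: S = [0, 1, 2], T = [3, 4, 5, 6, 7, 8, 9, 10, 11, 12, 13, 14]

Max-flow min-cut theorem verified: both equal 5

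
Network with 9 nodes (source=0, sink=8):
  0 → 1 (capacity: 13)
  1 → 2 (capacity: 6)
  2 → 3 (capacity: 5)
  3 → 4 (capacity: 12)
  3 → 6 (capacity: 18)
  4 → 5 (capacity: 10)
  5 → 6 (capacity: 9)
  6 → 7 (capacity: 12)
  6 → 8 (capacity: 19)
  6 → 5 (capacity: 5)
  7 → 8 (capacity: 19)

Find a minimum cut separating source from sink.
Min cut value = 5, edges: (2,3)

Min cut value: 5
Partition: S = [0, 1, 2], T = [3, 4, 5, 6, 7, 8]
Cut edges: (2,3)

By max-flow min-cut theorem, max flow = min cut = 5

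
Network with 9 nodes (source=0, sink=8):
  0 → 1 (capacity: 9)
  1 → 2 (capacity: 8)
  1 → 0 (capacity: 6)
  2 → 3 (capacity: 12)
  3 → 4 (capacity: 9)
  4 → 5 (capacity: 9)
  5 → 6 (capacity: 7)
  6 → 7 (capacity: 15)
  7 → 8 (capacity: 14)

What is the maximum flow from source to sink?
Maximum flow = 7

Max flow: 7

Flow assignment:
  0 → 1: 7/9
  1 → 2: 7/8
  2 → 3: 7/12
  3 → 4: 7/9
  4 → 5: 7/9
  5 → 6: 7/7
  6 → 7: 7/15
  7 → 8: 7/14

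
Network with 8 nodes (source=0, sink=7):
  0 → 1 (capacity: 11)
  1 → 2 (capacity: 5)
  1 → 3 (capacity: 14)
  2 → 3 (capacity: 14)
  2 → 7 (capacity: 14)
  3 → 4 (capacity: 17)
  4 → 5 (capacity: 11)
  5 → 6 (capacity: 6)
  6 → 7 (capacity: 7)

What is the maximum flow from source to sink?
Maximum flow = 11

Max flow: 11

Flow assignment:
  0 → 1: 11/11
  1 → 2: 5/5
  1 → 3: 6/14
  2 → 7: 5/14
  3 → 4: 6/17
  4 → 5: 6/11
  5 → 6: 6/6
  6 → 7: 6/7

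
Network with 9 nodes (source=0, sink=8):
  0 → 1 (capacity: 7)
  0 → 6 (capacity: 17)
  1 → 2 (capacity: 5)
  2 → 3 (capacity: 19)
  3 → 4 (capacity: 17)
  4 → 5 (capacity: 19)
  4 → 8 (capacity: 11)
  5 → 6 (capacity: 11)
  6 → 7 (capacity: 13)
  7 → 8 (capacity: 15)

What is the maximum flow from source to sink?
Maximum flow = 18

Max flow: 18

Flow assignment:
  0 → 1: 5/7
  0 → 6: 13/17
  1 → 2: 5/5
  2 → 3: 5/19
  3 → 4: 5/17
  4 → 8: 5/11
  6 → 7: 13/13
  7 → 8: 13/15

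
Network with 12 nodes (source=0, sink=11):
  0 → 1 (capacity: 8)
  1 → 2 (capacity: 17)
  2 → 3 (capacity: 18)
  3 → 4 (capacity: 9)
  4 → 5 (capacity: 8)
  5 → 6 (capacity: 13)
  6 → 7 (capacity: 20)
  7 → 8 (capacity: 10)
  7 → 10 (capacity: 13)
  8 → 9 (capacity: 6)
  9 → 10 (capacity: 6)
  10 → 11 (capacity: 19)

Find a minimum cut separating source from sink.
Min cut value = 8, edges: (4,5)

Min cut value: 8
Partition: S = [0, 1, 2, 3, 4], T = [5, 6, 7, 8, 9, 10, 11]
Cut edges: (4,5)

By max-flow min-cut theorem, max flow = min cut = 8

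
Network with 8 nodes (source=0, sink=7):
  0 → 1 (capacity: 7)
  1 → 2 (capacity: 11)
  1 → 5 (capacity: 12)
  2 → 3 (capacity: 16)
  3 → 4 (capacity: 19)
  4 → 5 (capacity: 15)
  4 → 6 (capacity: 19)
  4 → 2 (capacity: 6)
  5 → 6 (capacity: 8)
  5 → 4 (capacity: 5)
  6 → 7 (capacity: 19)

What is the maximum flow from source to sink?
Maximum flow = 7

Max flow: 7

Flow assignment:
  0 → 1: 7/7
  1 → 5: 7/12
  5 → 6: 7/8
  6 → 7: 7/19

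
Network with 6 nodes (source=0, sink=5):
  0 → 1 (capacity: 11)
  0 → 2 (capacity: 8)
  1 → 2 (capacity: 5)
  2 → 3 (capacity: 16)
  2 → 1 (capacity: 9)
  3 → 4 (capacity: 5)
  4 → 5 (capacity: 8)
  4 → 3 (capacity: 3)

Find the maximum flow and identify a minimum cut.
Max flow = 5, Min cut edges: (3,4)

Maximum flow: 5
Minimum cut: (3,4)
Partition: S = [0, 1, 2, 3], T = [4, 5]

Max-flow min-cut theorem verified: both equal 5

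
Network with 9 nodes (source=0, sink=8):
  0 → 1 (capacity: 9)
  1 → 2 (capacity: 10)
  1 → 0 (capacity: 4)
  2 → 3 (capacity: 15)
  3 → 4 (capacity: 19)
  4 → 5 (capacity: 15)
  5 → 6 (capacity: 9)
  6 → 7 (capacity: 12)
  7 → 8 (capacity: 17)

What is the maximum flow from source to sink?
Maximum flow = 9

Max flow: 9

Flow assignment:
  0 → 1: 9/9
  1 → 2: 9/10
  2 → 3: 9/15
  3 → 4: 9/19
  4 → 5: 9/15
  5 → 6: 9/9
  6 → 7: 9/12
  7 → 8: 9/17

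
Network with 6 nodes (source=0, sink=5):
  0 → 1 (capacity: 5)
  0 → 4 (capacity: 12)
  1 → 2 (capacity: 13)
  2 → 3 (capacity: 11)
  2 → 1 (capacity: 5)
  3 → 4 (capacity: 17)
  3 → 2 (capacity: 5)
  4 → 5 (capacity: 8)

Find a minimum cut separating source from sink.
Min cut value = 8, edges: (4,5)

Min cut value: 8
Partition: S = [0, 1, 2, 3, 4], T = [5]
Cut edges: (4,5)

By max-flow min-cut theorem, max flow = min cut = 8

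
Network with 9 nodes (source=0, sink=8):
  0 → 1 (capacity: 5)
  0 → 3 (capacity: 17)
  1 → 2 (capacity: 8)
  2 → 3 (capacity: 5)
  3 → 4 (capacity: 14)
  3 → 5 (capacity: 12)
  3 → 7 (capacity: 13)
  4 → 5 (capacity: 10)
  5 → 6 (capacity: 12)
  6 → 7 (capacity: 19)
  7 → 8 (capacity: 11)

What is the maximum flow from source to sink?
Maximum flow = 11

Max flow: 11

Flow assignment:
  0 → 1: 5/5
  0 → 3: 6/17
  1 → 2: 5/8
  2 → 3: 5/5
  3 → 5: 9/12
  3 → 7: 2/13
  5 → 6: 9/12
  6 → 7: 9/19
  7 → 8: 11/11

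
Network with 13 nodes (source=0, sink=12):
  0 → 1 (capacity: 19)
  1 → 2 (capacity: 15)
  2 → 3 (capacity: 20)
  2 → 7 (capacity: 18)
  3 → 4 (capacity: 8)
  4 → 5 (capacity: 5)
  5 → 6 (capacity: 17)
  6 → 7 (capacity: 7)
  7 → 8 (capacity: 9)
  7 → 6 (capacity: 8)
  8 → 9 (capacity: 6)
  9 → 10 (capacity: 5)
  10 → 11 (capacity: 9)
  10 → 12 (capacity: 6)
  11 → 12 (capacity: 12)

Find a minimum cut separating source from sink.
Min cut value = 5, edges: (9,10)

Min cut value: 5
Partition: S = [0, 1, 2, 3, 4, 5, 6, 7, 8, 9], T = [10, 11, 12]
Cut edges: (9,10)

By max-flow min-cut theorem, max flow = min cut = 5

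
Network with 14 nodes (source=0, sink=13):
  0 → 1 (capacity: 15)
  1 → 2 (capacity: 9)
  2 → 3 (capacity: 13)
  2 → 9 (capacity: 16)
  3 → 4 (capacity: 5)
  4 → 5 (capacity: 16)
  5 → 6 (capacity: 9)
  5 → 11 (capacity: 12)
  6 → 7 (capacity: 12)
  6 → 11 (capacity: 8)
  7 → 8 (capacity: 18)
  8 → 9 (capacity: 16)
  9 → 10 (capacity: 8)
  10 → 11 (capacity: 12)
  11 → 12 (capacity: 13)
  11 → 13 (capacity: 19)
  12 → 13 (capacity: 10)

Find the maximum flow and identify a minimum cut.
Max flow = 9, Min cut edges: (1,2)

Maximum flow: 9
Minimum cut: (1,2)
Partition: S = [0, 1], T = [2, 3, 4, 5, 6, 7, 8, 9, 10, 11, 12, 13]

Max-flow min-cut theorem verified: both equal 9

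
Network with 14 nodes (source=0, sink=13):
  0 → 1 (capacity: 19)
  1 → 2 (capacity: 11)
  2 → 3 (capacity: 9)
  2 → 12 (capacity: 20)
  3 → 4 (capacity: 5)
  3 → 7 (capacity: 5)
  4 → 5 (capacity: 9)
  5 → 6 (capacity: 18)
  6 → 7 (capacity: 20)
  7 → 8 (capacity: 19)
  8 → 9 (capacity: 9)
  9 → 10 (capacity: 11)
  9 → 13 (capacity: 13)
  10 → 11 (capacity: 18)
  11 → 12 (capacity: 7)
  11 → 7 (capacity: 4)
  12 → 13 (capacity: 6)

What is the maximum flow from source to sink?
Maximum flow = 11

Max flow: 11

Flow assignment:
  0 → 1: 11/19
  1 → 2: 11/11
  2 → 3: 5/9
  2 → 12: 6/20
  3 → 7: 5/5
  7 → 8: 5/19
  8 → 9: 5/9
  9 → 13: 5/13
  12 → 13: 6/6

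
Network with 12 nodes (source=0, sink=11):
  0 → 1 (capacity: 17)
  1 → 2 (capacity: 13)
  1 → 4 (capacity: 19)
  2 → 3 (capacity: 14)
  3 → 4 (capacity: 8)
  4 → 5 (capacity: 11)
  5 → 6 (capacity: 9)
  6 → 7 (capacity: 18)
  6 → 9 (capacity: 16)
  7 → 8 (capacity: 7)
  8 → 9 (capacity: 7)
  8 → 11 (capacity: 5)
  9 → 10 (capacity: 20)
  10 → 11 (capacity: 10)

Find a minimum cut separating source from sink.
Min cut value = 9, edges: (5,6)

Min cut value: 9
Partition: S = [0, 1, 2, 3, 4, 5], T = [6, 7, 8, 9, 10, 11]
Cut edges: (5,6)

By max-flow min-cut theorem, max flow = min cut = 9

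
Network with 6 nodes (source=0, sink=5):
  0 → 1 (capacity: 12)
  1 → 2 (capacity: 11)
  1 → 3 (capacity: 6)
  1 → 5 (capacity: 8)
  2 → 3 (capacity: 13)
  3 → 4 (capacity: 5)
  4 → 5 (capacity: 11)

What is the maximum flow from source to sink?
Maximum flow = 12

Max flow: 12

Flow assignment:
  0 → 1: 12/12
  1 → 3: 4/6
  1 → 5: 8/8
  3 → 4: 4/5
  4 → 5: 4/11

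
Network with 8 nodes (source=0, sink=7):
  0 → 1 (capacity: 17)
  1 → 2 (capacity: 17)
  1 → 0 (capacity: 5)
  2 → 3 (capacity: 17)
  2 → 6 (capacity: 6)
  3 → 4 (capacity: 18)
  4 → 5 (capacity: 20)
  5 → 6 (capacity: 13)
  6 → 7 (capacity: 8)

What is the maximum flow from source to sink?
Maximum flow = 8

Max flow: 8

Flow assignment:
  0 → 1: 8/17
  1 → 2: 8/17
  2 → 3: 8/17
  3 → 4: 8/18
  4 → 5: 8/20
  5 → 6: 8/13
  6 → 7: 8/8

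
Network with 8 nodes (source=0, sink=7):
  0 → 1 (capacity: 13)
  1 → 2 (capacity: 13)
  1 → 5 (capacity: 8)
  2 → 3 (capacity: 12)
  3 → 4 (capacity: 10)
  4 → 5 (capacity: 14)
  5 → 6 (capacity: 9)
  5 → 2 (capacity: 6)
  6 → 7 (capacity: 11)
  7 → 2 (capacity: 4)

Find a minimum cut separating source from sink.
Min cut value = 9, edges: (5,6)

Min cut value: 9
Partition: S = [0, 1, 2, 3, 4, 5], T = [6, 7]
Cut edges: (5,6)

By max-flow min-cut theorem, max flow = min cut = 9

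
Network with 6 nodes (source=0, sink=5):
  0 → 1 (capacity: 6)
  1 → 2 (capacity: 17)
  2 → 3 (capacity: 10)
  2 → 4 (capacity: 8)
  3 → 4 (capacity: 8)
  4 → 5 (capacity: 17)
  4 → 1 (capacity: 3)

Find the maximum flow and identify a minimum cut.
Max flow = 6, Min cut edges: (0,1)

Maximum flow: 6
Minimum cut: (0,1)
Partition: S = [0], T = [1, 2, 3, 4, 5]

Max-flow min-cut theorem verified: both equal 6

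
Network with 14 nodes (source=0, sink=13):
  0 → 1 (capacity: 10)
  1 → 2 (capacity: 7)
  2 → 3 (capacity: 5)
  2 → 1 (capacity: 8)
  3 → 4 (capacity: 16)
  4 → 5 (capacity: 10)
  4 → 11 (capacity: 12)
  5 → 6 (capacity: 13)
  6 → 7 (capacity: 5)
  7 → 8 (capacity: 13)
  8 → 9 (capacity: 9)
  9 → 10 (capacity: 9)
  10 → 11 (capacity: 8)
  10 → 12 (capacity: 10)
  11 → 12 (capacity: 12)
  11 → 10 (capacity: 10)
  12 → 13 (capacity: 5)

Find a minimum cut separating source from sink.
Min cut value = 5, edges: (12,13)

Min cut value: 5
Partition: S = [0, 1, 2, 3, 4, 5, 6, 7, 8, 9, 10, 11, 12], T = [13]
Cut edges: (12,13)

By max-flow min-cut theorem, max flow = min cut = 5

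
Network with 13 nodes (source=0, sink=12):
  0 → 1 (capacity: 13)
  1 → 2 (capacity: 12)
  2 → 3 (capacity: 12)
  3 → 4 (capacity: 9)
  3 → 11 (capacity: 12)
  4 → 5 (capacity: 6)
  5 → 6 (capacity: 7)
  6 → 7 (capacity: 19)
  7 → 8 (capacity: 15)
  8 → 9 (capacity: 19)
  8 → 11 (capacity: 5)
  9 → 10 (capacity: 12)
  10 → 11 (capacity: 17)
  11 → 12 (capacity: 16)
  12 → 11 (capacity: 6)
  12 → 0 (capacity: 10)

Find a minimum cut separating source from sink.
Min cut value = 12, edges: (2,3)

Min cut value: 12
Partition: S = [0, 1, 2], T = [3, 4, 5, 6, 7, 8, 9, 10, 11, 12]
Cut edges: (2,3)

By max-flow min-cut theorem, max flow = min cut = 12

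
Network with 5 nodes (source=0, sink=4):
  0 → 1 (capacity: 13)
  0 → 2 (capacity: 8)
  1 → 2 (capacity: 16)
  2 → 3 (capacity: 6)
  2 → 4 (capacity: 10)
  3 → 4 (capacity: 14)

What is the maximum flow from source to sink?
Maximum flow = 16

Max flow: 16

Flow assignment:
  0 → 1: 8/13
  0 → 2: 8/8
  1 → 2: 8/16
  2 → 3: 6/6
  2 → 4: 10/10
  3 → 4: 6/14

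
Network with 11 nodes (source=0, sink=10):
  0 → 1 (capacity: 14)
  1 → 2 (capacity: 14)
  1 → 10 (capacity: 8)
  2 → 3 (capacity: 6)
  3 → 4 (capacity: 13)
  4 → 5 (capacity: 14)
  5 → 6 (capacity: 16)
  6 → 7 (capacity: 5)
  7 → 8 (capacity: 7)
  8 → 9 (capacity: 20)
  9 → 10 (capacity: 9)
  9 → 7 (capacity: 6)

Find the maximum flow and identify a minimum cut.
Max flow = 13, Min cut edges: (1,10), (6,7)

Maximum flow: 13
Minimum cut: (1,10), (6,7)
Partition: S = [0, 1, 2, 3, 4, 5, 6], T = [7, 8, 9, 10]

Max-flow min-cut theorem verified: both equal 13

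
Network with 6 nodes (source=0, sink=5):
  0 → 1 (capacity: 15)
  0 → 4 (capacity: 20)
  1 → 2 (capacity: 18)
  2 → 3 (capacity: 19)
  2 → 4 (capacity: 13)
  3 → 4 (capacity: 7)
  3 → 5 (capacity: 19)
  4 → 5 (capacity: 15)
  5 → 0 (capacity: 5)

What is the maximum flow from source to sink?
Maximum flow = 30

Max flow: 30

Flow assignment:
  0 → 1: 15/15
  0 → 4: 15/20
  1 → 2: 15/18
  2 → 3: 15/19
  3 → 5: 15/19
  4 → 5: 15/15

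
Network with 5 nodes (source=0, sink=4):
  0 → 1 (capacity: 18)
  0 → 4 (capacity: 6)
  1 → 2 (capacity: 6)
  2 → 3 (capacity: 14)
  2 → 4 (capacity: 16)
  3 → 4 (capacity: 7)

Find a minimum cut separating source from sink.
Min cut value = 12, edges: (0,4), (1,2)

Min cut value: 12
Partition: S = [0, 1], T = [2, 3, 4]
Cut edges: (0,4), (1,2)

By max-flow min-cut theorem, max flow = min cut = 12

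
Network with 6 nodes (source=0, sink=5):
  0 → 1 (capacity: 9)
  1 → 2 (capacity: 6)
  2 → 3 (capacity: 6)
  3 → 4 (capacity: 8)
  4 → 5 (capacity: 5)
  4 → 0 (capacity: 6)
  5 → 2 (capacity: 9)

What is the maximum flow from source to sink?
Maximum flow = 5

Max flow: 5

Flow assignment:
  0 → 1: 6/9
  1 → 2: 6/6
  2 → 3: 6/6
  3 → 4: 6/8
  4 → 5: 5/5
  4 → 0: 1/6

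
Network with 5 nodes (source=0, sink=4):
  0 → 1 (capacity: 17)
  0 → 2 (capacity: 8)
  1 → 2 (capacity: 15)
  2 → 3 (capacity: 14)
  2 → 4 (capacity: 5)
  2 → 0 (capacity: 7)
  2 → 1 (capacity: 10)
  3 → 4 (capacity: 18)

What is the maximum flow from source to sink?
Maximum flow = 19

Max flow: 19

Flow assignment:
  0 → 1: 15/17
  0 → 2: 4/8
  1 → 2: 15/15
  2 → 3: 14/14
  2 → 4: 5/5
  3 → 4: 14/18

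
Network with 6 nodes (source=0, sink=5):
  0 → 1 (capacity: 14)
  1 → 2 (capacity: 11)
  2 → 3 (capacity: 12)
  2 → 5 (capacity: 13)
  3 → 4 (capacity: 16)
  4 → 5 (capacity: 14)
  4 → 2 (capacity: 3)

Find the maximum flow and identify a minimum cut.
Max flow = 11, Min cut edges: (1,2)

Maximum flow: 11
Minimum cut: (1,2)
Partition: S = [0, 1], T = [2, 3, 4, 5]

Max-flow min-cut theorem verified: both equal 11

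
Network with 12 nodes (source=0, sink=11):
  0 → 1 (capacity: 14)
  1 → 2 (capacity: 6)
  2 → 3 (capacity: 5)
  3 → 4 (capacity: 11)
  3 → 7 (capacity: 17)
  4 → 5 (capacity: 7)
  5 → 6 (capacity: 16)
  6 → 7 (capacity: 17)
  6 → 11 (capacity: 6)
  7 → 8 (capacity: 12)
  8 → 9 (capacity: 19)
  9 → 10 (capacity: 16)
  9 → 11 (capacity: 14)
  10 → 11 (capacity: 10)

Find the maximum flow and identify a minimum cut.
Max flow = 5, Min cut edges: (2,3)

Maximum flow: 5
Minimum cut: (2,3)
Partition: S = [0, 1, 2], T = [3, 4, 5, 6, 7, 8, 9, 10, 11]

Max-flow min-cut theorem verified: both equal 5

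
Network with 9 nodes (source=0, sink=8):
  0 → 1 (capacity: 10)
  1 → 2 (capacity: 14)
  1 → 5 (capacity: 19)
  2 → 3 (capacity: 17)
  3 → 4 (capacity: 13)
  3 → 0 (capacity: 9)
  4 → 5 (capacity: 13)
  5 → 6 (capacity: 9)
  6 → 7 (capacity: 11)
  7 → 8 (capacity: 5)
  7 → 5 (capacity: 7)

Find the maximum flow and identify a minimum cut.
Max flow = 5, Min cut edges: (7,8)

Maximum flow: 5
Minimum cut: (7,8)
Partition: S = [0, 1, 2, 3, 4, 5, 6, 7], T = [8]

Max-flow min-cut theorem verified: both equal 5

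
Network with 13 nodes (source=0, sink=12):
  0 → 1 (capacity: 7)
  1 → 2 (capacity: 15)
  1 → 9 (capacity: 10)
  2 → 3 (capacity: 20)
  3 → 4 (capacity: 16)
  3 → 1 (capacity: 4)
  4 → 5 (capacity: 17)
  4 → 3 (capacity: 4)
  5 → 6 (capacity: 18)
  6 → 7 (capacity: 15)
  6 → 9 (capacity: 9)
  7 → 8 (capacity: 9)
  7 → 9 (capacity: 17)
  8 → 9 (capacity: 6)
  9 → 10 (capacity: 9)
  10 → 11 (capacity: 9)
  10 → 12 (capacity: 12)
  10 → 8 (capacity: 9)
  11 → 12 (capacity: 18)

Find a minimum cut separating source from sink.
Min cut value = 7, edges: (0,1)

Min cut value: 7
Partition: S = [0], T = [1, 2, 3, 4, 5, 6, 7, 8, 9, 10, 11, 12]
Cut edges: (0,1)

By max-flow min-cut theorem, max flow = min cut = 7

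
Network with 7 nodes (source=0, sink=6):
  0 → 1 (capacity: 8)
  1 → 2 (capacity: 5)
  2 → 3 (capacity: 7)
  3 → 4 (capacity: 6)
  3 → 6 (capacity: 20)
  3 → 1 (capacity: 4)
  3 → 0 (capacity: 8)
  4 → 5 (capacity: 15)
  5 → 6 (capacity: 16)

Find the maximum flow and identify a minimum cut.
Max flow = 5, Min cut edges: (1,2)

Maximum flow: 5
Minimum cut: (1,2)
Partition: S = [0, 1], T = [2, 3, 4, 5, 6]

Max-flow min-cut theorem verified: both equal 5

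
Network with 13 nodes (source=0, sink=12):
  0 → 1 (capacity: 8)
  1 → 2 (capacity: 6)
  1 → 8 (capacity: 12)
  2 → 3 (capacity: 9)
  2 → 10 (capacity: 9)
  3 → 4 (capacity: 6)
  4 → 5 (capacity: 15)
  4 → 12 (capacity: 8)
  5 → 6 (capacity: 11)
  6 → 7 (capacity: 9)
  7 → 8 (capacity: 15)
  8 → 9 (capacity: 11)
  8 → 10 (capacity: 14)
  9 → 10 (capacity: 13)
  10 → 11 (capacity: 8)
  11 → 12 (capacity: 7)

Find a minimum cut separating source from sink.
Min cut value = 8, edges: (0,1)

Min cut value: 8
Partition: S = [0], T = [1, 2, 3, 4, 5, 6, 7, 8, 9, 10, 11, 12]
Cut edges: (0,1)

By max-flow min-cut theorem, max flow = min cut = 8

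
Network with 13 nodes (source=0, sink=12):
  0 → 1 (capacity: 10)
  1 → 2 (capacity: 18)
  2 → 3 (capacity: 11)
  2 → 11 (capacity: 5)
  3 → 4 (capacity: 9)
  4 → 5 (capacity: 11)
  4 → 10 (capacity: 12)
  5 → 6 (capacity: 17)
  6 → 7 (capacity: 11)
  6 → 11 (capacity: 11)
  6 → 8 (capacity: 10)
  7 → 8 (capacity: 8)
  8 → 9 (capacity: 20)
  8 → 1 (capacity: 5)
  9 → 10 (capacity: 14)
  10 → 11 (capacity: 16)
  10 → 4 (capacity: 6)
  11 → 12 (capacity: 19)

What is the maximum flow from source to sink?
Maximum flow = 10

Max flow: 10

Flow assignment:
  0 → 1: 10/10
  1 → 2: 10/18
  2 → 3: 5/11
  2 → 11: 5/5
  3 → 4: 5/9
  4 → 10: 5/12
  10 → 11: 5/16
  11 → 12: 10/19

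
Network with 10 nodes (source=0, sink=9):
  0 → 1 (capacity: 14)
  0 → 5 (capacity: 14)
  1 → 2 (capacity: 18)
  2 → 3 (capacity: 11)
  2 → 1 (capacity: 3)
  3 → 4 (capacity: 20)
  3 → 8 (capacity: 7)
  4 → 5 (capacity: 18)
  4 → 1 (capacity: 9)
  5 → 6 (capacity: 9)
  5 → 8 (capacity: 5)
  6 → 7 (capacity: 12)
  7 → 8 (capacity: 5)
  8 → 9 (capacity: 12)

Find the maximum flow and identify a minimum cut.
Max flow = 12, Min cut edges: (8,9)

Maximum flow: 12
Minimum cut: (8,9)
Partition: S = [0, 1, 2, 3, 4, 5, 6, 7, 8], T = [9]

Max-flow min-cut theorem verified: both equal 12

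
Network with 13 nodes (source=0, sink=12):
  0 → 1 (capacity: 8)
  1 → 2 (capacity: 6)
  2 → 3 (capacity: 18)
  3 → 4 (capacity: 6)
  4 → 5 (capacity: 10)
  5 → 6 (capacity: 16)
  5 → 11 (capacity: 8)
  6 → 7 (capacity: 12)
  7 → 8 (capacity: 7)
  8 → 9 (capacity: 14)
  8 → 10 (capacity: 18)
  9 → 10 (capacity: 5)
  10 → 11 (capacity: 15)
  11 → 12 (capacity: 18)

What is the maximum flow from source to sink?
Maximum flow = 6

Max flow: 6

Flow assignment:
  0 → 1: 6/8
  1 → 2: 6/6
  2 → 3: 6/18
  3 → 4: 6/6
  4 → 5: 6/10
  5 → 11: 6/8
  11 → 12: 6/18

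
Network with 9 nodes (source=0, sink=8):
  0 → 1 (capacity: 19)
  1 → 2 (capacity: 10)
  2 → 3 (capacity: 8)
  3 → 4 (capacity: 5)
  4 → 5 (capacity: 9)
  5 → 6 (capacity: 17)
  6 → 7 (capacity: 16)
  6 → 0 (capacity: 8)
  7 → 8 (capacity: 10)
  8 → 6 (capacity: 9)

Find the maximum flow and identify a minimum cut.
Max flow = 5, Min cut edges: (3,4)

Maximum flow: 5
Minimum cut: (3,4)
Partition: S = [0, 1, 2, 3], T = [4, 5, 6, 7, 8]

Max-flow min-cut theorem verified: both equal 5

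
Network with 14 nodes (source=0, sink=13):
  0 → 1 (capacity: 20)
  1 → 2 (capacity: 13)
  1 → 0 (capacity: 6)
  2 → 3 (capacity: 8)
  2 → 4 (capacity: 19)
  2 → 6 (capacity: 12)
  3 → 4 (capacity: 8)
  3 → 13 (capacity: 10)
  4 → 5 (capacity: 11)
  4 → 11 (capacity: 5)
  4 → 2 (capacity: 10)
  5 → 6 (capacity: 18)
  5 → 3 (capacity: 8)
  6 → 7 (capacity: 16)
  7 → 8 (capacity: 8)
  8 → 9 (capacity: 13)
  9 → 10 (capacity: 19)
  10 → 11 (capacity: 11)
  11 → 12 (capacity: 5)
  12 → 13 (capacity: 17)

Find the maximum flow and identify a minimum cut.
Max flow = 13, Min cut edges: (1,2)

Maximum flow: 13
Minimum cut: (1,2)
Partition: S = [0, 1], T = [2, 3, 4, 5, 6, 7, 8, 9, 10, 11, 12, 13]

Max-flow min-cut theorem verified: both equal 13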